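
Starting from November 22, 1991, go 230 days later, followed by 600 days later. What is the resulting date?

March 1, 1994

Adding 230 days from November 22, 1991:
November has 30 days, so 30 − 22 = 8 days remain after November 22, 1991; 230 − 8 = 222 left.
December 1991 has 31 days: 222 − 31 = 191 left.
January 1992 has 31 days: 191 − 31 = 160 left.
February 1992 has 29 days (1992 is a leap year): 160 − 29 = 131 left.
March 1992 has 31 days: 131 − 31 = 100 left.
April 1992 has 30 days: 100 − 30 = 70 left.
May 1992 has 31 days: 70 − 31 = 39 left.
June 1992 has 30 days: 39 − 30 = 9 left.
9 days into July 1992 → July 9, 1992.
Adding 600 days from July 9, 1992:
July has 31 days, so 31 − 9 = 22 days remain after July 9, 1992; 600 − 22 = 578 left.
August 1992 has 31 days: 578 − 31 = 547 left.
September 1992 has 30 days: 547 − 30 = 517 left.
October 1992 has 31 days: 517 − 31 = 486 left.
November 1992 has 30 days: 486 − 30 = 456 left.
December 1992 has 31 days: 456 − 31 = 425 left.
January 1993 has 31 days: 425 − 31 = 394 left.
February 1993 has 28 days (1993 is not a leap year): 394 − 28 = 366 left.
March 1993 has 31 days: 366 − 31 = 335 left.
April 1993 has 30 days: 335 − 30 = 305 left.
May 1993 has 31 days: 305 − 31 = 274 left.
June 1993 has 30 days: 274 − 30 = 244 left.
July 1993 has 31 days: 244 − 31 = 213 left.
August 1993 has 31 days: 213 − 31 = 182 left.
September 1993 has 30 days: 182 − 30 = 152 left.
October 1993 has 31 days: 152 − 31 = 121 left.
November 1993 has 30 days: 121 − 30 = 91 left.
December 1993 has 31 days: 91 − 31 = 60 left.
January 1994 has 31 days: 60 − 31 = 29 left.
February 1994 has 28 days (1994 is not a leap year): 29 − 28 = 1 left.
1 day into March 1994 → March 1, 1994.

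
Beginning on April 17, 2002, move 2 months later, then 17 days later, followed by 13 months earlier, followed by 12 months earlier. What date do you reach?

June 4, 2000

Counting forward 2 months from April 17, 2002:
month 4 + 2 = 6 → June 2002.
Day 17 is valid in June, giving June 17, 2002.
Counting forward 17 days from June 17, 2002:
June has 30 days, so 30 − 17 = 13 days remain after June 17, 2002; 17 − 13 = 4 left.
4 days into July 2002 → July 4, 2002.
Subtracting 13 months from July 4, 2002:
month 7 − 13 = -6, which is month 6 of year 2001 → June 2001.
Day 4 is valid in June, giving June 4, 2001.
Subtracting 12 months from June 4, 2001:
month 6 − 12 = -6, which is month 6 of year 2000 → June 2000.
Day 4 is valid in June, giving June 4, 2000.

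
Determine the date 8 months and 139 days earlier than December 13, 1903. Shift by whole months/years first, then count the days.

November 25, 1902

Going back 8 months and 139 days from December 13, 1903: first the month/year part, then the days.
month 12 − 8 = 4 → April 1903.
Day 13 is valid in April, giving April 13, 1903.
Now subtract 139 days from April 13, 1903.
Going back 13 days from April 13, 1903 reaches the end of the previous month; 139 − 13 = 126 left.
March 1903 has 31 days: 126 − 31 = 95 left.
February 1903 has 28 days (1903 is not a leap year): 95 − 28 = 67 left.
January 1903 has 31 days: 67 − 31 = 36 left.
December 1902 has 31 days: 36 − 31 = 5 left.
November 1902 has 30 days; 30 − 5 = 25 → November 25, 1902.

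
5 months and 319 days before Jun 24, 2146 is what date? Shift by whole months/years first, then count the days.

Subtracting 5 months and 319 days from June 24, 2146: first the month/year part, then the days.
month 6 − 5 = 1 → January 2146.
Day 24 is valid in January, giving January 24, 2146.
Now subtract 319 days from January 24, 2146.
Going back 24 days from January 24, 2146 reaches the end of the previous month; 319 − 24 = 295 left.
December 2145 has 31 days: 295 − 31 = 264 left.
November 2145 has 30 days: 264 − 30 = 234 left.
October 2145 has 31 days: 234 − 31 = 203 left.
September 2145 has 30 days: 203 − 30 = 173 left.
August 2145 has 31 days: 173 − 31 = 142 left.
July 2145 has 31 days: 142 − 31 = 111 left.
June 2145 has 30 days: 111 − 30 = 81 left.
May 2145 has 31 days: 81 − 31 = 50 left.
April 2145 has 30 days: 50 − 30 = 20 left.
March 2145 has 31 days; 31 − 20 = 11 → March 11, 2145.

March 11, 2145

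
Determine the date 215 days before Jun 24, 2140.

Subtracting 215 days from June 24, 2140.
Going back 24 days from June 24, 2140 reaches the end of the previous month; 215 − 24 = 191 left.
May 2140 has 31 days: 191 − 31 = 160 left.
April 2140 has 30 days: 160 − 30 = 130 left.
March 2140 has 31 days: 130 − 31 = 99 left.
February 2140 has 29 days (2140 is a leap year): 99 − 29 = 70 left.
January 2140 has 31 days: 70 − 31 = 39 left.
December 2139 has 31 days: 39 − 31 = 8 left.
November 2139 has 30 days; 30 − 8 = 22 → November 22, 2139.

November 22, 2139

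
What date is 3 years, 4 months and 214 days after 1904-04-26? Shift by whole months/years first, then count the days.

March 27, 1908

Adding 3 years, 4 months and 214 days from April 26, 1904: first the month/year part, then the days.
+3 years → 1907; month 4 + 4 = 8 → August 1907.
Day 26 is valid in August, giving August 26, 1907.
Now add 214 days from August 26, 1907.
August has 31 days, so 31 − 26 = 5 days remain after August 26, 1907; 214 − 5 = 209 left.
September 1907 has 30 days: 209 − 30 = 179 left.
October 1907 has 31 days: 179 − 31 = 148 left.
November 1907 has 30 days: 148 − 30 = 118 left.
December 1907 has 31 days: 118 − 31 = 87 left.
January 1908 has 31 days: 87 − 31 = 56 left.
February 1908 has 29 days (1908 is a leap year): 56 − 29 = 27 left.
27 days into March 1908 → March 27, 1908.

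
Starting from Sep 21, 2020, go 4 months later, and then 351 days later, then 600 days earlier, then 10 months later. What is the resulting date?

March 17, 2021

Adding 4 months from September 21, 2020:
month 9 + 4 = 13, which is month 1 of year 2021 → January 2021.
Day 21 is valid in January, giving January 21, 2021.
Advancing 351 days from January 21, 2021:
January has 31 days, so 31 − 21 = 10 days remain after January 21, 2021; 351 − 10 = 341 left.
February 2021 has 28 days (2021 is not a leap year): 341 − 28 = 313 left.
March 2021 has 31 days: 313 − 31 = 282 left.
April 2021 has 30 days: 282 − 30 = 252 left.
May 2021 has 31 days: 252 − 31 = 221 left.
June 2021 has 30 days: 221 − 30 = 191 left.
July 2021 has 31 days: 191 − 31 = 160 left.
August 2021 has 31 days: 160 − 31 = 129 left.
September 2021 has 30 days: 129 − 30 = 99 left.
October 2021 has 31 days: 99 − 31 = 68 left.
November 2021 has 30 days: 68 − 30 = 38 left.
December 2021 has 31 days: 38 − 31 = 7 left.
7 days into January 2022 → January 7, 2022.
Going back 600 days from January 7, 2022:
Going back 7 days from January 7, 2022 reaches the end of the previous month; 600 − 7 = 593 left.
December 2021 has 31 days: 593 − 31 = 562 left.
November 2021 has 30 days: 562 − 30 = 532 left.
October 2021 has 31 days: 532 − 31 = 501 left.
September 2021 has 30 days: 501 − 30 = 471 left.
August 2021 has 31 days: 471 − 31 = 440 left.
July 2021 has 31 days: 440 − 31 = 409 left.
June 2021 has 30 days: 409 − 30 = 379 left.
May 2021 has 31 days: 379 − 31 = 348 left.
April 2021 has 30 days: 348 − 30 = 318 left.
March 2021 has 31 days: 318 − 31 = 287 left.
February 2021 has 28 days (2021 is not a leap year): 287 − 28 = 259 left.
January 2021 has 31 days: 259 − 31 = 228 left.
December 2020 has 31 days: 228 − 31 = 197 left.
November 2020 has 30 days: 197 − 30 = 167 left.
October 2020 has 31 days: 167 − 31 = 136 left.
September 2020 has 30 days: 136 − 30 = 106 left.
August 2020 has 31 days: 106 − 31 = 75 left.
July 2020 has 31 days: 75 − 31 = 44 left.
June 2020 has 30 days: 44 − 30 = 14 left.
May 2020 has 31 days; 31 − 14 = 17 → May 17, 2020.
Advancing 10 months from May 17, 2020:
month 5 + 10 = 15, which is month 3 of year 2021 → March 2021.
Day 17 is valid in March, giving March 17, 2021.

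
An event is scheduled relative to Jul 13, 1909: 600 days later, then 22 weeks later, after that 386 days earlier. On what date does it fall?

July 16, 1910

Adding 600 days from July 13, 1909:
July has 31 days, so 31 − 13 = 18 days remain after July 13, 1909; 600 − 18 = 582 left.
August 1909 has 31 days: 582 − 31 = 551 left.
September 1909 has 30 days: 551 − 30 = 521 left.
October 1909 has 31 days: 521 − 31 = 490 left.
November 1909 has 30 days: 490 − 30 = 460 left.
December 1909 has 31 days: 460 − 31 = 429 left.
January 1910 has 31 days: 429 − 31 = 398 left.
February 1910 has 28 days (1910 is not a leap year): 398 − 28 = 370 left.
March 1910 has 31 days: 370 − 31 = 339 left.
April 1910 has 30 days: 339 − 30 = 309 left.
May 1910 has 31 days: 309 − 31 = 278 left.
June 1910 has 30 days: 278 − 30 = 248 left.
July 1910 has 31 days: 248 − 31 = 217 left.
August 1910 has 31 days: 217 − 31 = 186 left.
September 1910 has 30 days: 186 − 30 = 156 left.
October 1910 has 31 days: 156 − 31 = 125 left.
November 1910 has 30 days: 125 − 30 = 95 left.
December 1910 has 31 days: 95 − 31 = 64 left.
January 1911 has 31 days: 64 − 31 = 33 left.
February 1911 has 28 days (1911 is not a leap year): 33 − 28 = 5 left.
5 days into March 1911 → March 5, 1911.
Adding 22 weeks (= 154 days) from March 5, 1911:
March has 31 days, so 31 − 5 = 26 days remain after March 5, 1911; 154 − 26 = 128 left.
April 1911 has 30 days: 128 − 30 = 98 left.
May 1911 has 31 days: 98 − 31 = 67 left.
June 1911 has 30 days: 67 − 30 = 37 left.
July 1911 has 31 days: 37 − 31 = 6 left.
6 days into August 1911 → August 6, 1911.
Going back 386 days from August 6, 1911:
Going back 6 days from August 6, 1911 reaches the end of the previous month; 386 − 6 = 380 left.
July 1911 has 31 days: 380 − 31 = 349 left.
June 1911 has 30 days: 349 − 30 = 319 left.
May 1911 has 31 days: 319 − 31 = 288 left.
April 1911 has 30 days: 288 − 30 = 258 left.
March 1911 has 31 days: 258 − 31 = 227 left.
February 1911 has 28 days (1911 is not a leap year): 227 − 28 = 199 left.
January 1911 has 31 days: 199 − 31 = 168 left.
December 1910 has 31 days: 168 − 31 = 137 left.
November 1910 has 30 days: 137 − 30 = 107 left.
October 1910 has 31 days: 107 − 31 = 76 left.
September 1910 has 30 days: 76 − 30 = 46 left.
August 1910 has 31 days: 46 − 31 = 15 left.
July 1910 has 31 days; 31 − 15 = 16 → July 16, 1910.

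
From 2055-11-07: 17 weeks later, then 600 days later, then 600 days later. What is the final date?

June 18, 2059

Adding 17 weeks (= 119 days) from November 7, 2055:
November has 30 days, so 30 − 7 = 23 days remain after November 7, 2055; 119 − 23 = 96 left.
December 2055 has 31 days: 96 − 31 = 65 left.
January 2056 has 31 days: 65 − 31 = 34 left.
February 2056 has 29 days (2056 is a leap year): 34 − 29 = 5 left.
5 days into March 2056 → March 5, 2056.
Advancing 600 days from March 5, 2056:
March has 31 days, so 31 − 5 = 26 days remain after March 5, 2056; 600 − 26 = 574 left.
April 2056 has 30 days: 574 − 30 = 544 left.
May 2056 has 31 days: 544 − 31 = 513 left.
June 2056 has 30 days: 513 − 30 = 483 left.
July 2056 has 31 days: 483 − 31 = 452 left.
August 2056 has 31 days: 452 − 31 = 421 left.
September 2056 has 30 days: 421 − 30 = 391 left.
October 2056 has 31 days: 391 − 31 = 360 left.
November 2056 has 30 days: 360 − 30 = 330 left.
December 2056 has 31 days: 330 − 31 = 299 left.
January 2057 has 31 days: 299 − 31 = 268 left.
February 2057 has 28 days (2057 is not a leap year): 268 − 28 = 240 left.
March 2057 has 31 days: 240 − 31 = 209 left.
April 2057 has 30 days: 209 − 30 = 179 left.
May 2057 has 31 days: 179 − 31 = 148 left.
June 2057 has 30 days: 148 − 30 = 118 left.
July 2057 has 31 days: 118 − 31 = 87 left.
August 2057 has 31 days: 87 − 31 = 56 left.
September 2057 has 30 days: 56 − 30 = 26 left.
26 days into October 2057 → October 26, 2057.
Advancing 600 days from October 26, 2057:
October has 31 days, so 31 − 26 = 5 days remain after October 26, 2057; 600 − 5 = 595 left.
November 2057 has 30 days: 595 − 30 = 565 left.
December 2057 has 31 days: 565 − 31 = 534 left.
January 2058 has 31 days: 534 − 31 = 503 left.
February 2058 has 28 days (2058 is not a leap year): 503 − 28 = 475 left.
March 2058 has 31 days: 475 − 31 = 444 left.
April 2058 has 30 days: 444 − 30 = 414 left.
May 2058 has 31 days: 414 − 31 = 383 left.
June 2058 has 30 days: 383 − 30 = 353 left.
July 2058 has 31 days: 353 − 31 = 322 left.
August 2058 has 31 days: 322 − 31 = 291 left.
September 2058 has 30 days: 291 − 30 = 261 left.
October 2058 has 31 days: 261 − 31 = 230 left.
November 2058 has 30 days: 230 − 30 = 200 left.
December 2058 has 31 days: 200 − 31 = 169 left.
January 2059 has 31 days: 169 − 31 = 138 left.
February 2059 has 28 days (2059 is not a leap year): 138 − 28 = 110 left.
March 2059 has 31 days: 110 − 31 = 79 left.
April 2059 has 30 days: 79 − 30 = 49 left.
May 2059 has 31 days: 49 − 31 = 18 left.
18 days into June 2059 → June 18, 2059.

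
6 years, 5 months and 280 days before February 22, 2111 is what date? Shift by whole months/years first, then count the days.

Counting back 6 years, 5 months and 280 days from February 22, 2111: first the month/year part, then the days.
-6 years → 2105; month 2 − 5 = -3, which is month 9 of year 2104 → September 2104.
Day 22 is valid in September, giving September 22, 2104.
Now subtract 280 days from September 22, 2104.
Going back 22 days from September 22, 2104 reaches the end of the previous month; 280 − 22 = 258 left.
August 2104 has 31 days: 258 − 31 = 227 left.
July 2104 has 31 days: 227 − 31 = 196 left.
June 2104 has 30 days: 196 − 30 = 166 left.
May 2104 has 31 days: 166 − 31 = 135 left.
April 2104 has 30 days: 135 − 30 = 105 left.
March 2104 has 31 days: 105 − 31 = 74 left.
February 2104 has 29 days (2104 is a leap year): 74 − 29 = 45 left.
January 2104 has 31 days: 45 − 31 = 14 left.
December 2103 has 31 days; 31 − 14 = 17 → December 17, 2103.

December 17, 2103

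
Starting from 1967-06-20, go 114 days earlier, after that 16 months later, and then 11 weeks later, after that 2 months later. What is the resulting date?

Going back 114 days from June 20, 1967:
Going back 20 days from June 20, 1967 reaches the end of the previous month; 114 − 20 = 94 left.
May 1967 has 31 days: 94 − 31 = 63 left.
April 1967 has 30 days: 63 − 30 = 33 left.
March 1967 has 31 days: 33 − 31 = 2 left.
February 1967 has 28 days; 28 − 2 = 26 → February 26, 1967.
Counting forward 16 months from February 26, 1967:
month 2 + 16 = 18, which is month 6 of year 1968 → June 1968.
Day 26 is valid in June, giving June 26, 1968.
Counting forward 11 weeks (= 77 days) from June 26, 1968:
June has 30 days, so 30 − 26 = 4 days remain after June 26, 1968; 77 − 4 = 73 left.
July 1968 has 31 days: 73 − 31 = 42 left.
August 1968 has 31 days: 42 − 31 = 11 left.
11 days into September 1968 → September 11, 1968.
Advancing 2 months from September 11, 1968:
month 9 + 2 = 11 → November 1968.
Day 11 is valid in November, giving November 11, 1968.

November 11, 1968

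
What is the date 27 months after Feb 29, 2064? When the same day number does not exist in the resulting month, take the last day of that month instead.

May 29, 2066

Adding 27 months from February 29, 2064.
month 2 + 27 = 29, which is month 5 of year 2066 → May 2066.
Day 29 is valid in May, giving May 29, 2066.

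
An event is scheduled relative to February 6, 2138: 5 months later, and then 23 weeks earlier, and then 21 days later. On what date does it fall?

Counting forward 5 months from February 6, 2138:
month 2 + 5 = 7 → July 2138.
Day 6 is valid in July, giving July 6, 2138.
Counting back 23 weeks (= 161 days) from July 6, 2138:
Going back 6 days from July 6, 2138 reaches the end of the previous month; 161 − 6 = 155 left.
June 2138 has 30 days: 155 − 30 = 125 left.
May 2138 has 31 days: 125 − 31 = 94 left.
April 2138 has 30 days: 94 − 30 = 64 left.
March 2138 has 31 days: 64 − 31 = 33 left.
February 2138 has 28 days (2138 is not a leap year): 33 − 28 = 5 left.
January 2138 has 31 days; 31 − 5 = 26 → January 26, 2138.
Advancing 21 days from January 26, 2138:
January has 31 days, so 31 − 26 = 5 days remain after January 26, 2138; 21 − 5 = 16 left.
16 days into February 2138 → February 16, 2138.

February 16, 2138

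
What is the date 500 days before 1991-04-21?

December 7, 1989

Subtracting 500 days from April 21, 1991.
Going back 21 days from April 21, 1991 reaches the end of the previous month; 500 − 21 = 479 left.
March 1991 has 31 days: 479 − 31 = 448 left.
February 1991 has 28 days (1991 is not a leap year): 448 − 28 = 420 left.
January 1991 has 31 days: 420 − 31 = 389 left.
December 1990 has 31 days: 389 − 31 = 358 left.
November 1990 has 30 days: 358 − 30 = 328 left.
October 1990 has 31 days: 328 − 31 = 297 left.
September 1990 has 30 days: 297 − 30 = 267 left.
August 1990 has 31 days: 267 − 31 = 236 left.
July 1990 has 31 days: 236 − 31 = 205 left.
June 1990 has 30 days: 205 − 30 = 175 left.
May 1990 has 31 days: 175 − 31 = 144 left.
April 1990 has 30 days: 144 − 30 = 114 left.
March 1990 has 31 days: 114 − 31 = 83 left.
February 1990 has 28 days (1990 is not a leap year): 83 − 28 = 55 left.
January 1990 has 31 days: 55 − 31 = 24 left.
December 1989 has 31 days; 31 − 24 = 7 → December 7, 1989.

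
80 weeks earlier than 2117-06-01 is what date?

Going back 80 weeks = 560 days from June 1, 2117.
Going back 1 day from June 1, 2117 reaches the end of the previous month; 560 − 1 = 559 left.
May 2117 has 31 days: 559 − 31 = 528 left.
April 2117 has 30 days: 528 − 30 = 498 left.
March 2117 has 31 days: 498 − 31 = 467 left.
February 2117 has 28 days (2117 is not a leap year): 467 − 28 = 439 left.
January 2117 has 31 days: 439 − 31 = 408 left.
December 2116 has 31 days: 408 − 31 = 377 left.
November 2116 has 30 days: 377 − 30 = 347 left.
October 2116 has 31 days: 347 − 31 = 316 left.
September 2116 has 30 days: 316 − 30 = 286 left.
August 2116 has 31 days: 286 − 31 = 255 left.
July 2116 has 31 days: 255 − 31 = 224 left.
June 2116 has 30 days: 224 − 30 = 194 left.
May 2116 has 31 days: 194 − 31 = 163 left.
April 2116 has 30 days: 163 − 30 = 133 left.
March 2116 has 31 days: 133 − 31 = 102 left.
February 2116 has 29 days (2116 is a leap year): 102 − 29 = 73 left.
January 2116 has 31 days: 73 − 31 = 42 left.
December 2115 has 31 days: 42 − 31 = 11 left.
November 2115 has 30 days; 30 − 11 = 19 → November 19, 2115.

November 19, 2115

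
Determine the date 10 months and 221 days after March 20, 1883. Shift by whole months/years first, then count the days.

August 28, 1884

Advancing 10 months and 221 days from March 20, 1883: first the month/year part, then the days.
month 3 + 10 = 13, which is month 1 of year 1884 → January 1884.
Day 20 is valid in January, giving January 20, 1884.
Now add 221 days from January 20, 1884.
January has 31 days, so 31 − 20 = 11 days remain after January 20, 1884; 221 − 11 = 210 left.
February 1884 has 29 days (1884 is a leap year): 210 − 29 = 181 left.
March 1884 has 31 days: 181 − 31 = 150 left.
April 1884 has 30 days: 150 − 30 = 120 left.
May 1884 has 31 days: 120 − 31 = 89 left.
June 1884 has 30 days: 89 − 30 = 59 left.
July 1884 has 31 days: 59 − 31 = 28 left.
28 days into August 1884 → August 28, 1884.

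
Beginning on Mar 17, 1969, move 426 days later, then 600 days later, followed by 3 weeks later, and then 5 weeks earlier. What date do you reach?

December 24, 1971

Advancing 426 days from March 17, 1969:
March has 31 days, so 31 − 17 = 14 days remain after March 17, 1969; 426 − 14 = 412 left.
April 1969 has 30 days: 412 − 30 = 382 left.
May 1969 has 31 days: 382 − 31 = 351 left.
June 1969 has 30 days: 351 − 30 = 321 left.
July 1969 has 31 days: 321 − 31 = 290 left.
August 1969 has 31 days: 290 − 31 = 259 left.
September 1969 has 30 days: 259 − 30 = 229 left.
October 1969 has 31 days: 229 − 31 = 198 left.
November 1969 has 30 days: 198 − 30 = 168 left.
December 1969 has 31 days: 168 − 31 = 137 left.
January 1970 has 31 days: 137 − 31 = 106 left.
February 1970 has 28 days (1970 is not a leap year): 106 − 28 = 78 left.
March 1970 has 31 days: 78 − 31 = 47 left.
April 1970 has 30 days: 47 − 30 = 17 left.
17 days into May 1970 → May 17, 1970.
Advancing 600 days from May 17, 1970:
May has 31 days, so 31 − 17 = 14 days remain after May 17, 1970; 600 − 14 = 586 left.
June 1970 has 30 days: 586 − 30 = 556 left.
July 1970 has 31 days: 556 − 31 = 525 left.
August 1970 has 31 days: 525 − 31 = 494 left.
September 1970 has 30 days: 494 − 30 = 464 left.
October 1970 has 31 days: 464 − 31 = 433 left.
November 1970 has 30 days: 433 − 30 = 403 left.
December 1970 has 31 days: 403 − 31 = 372 left.
January 1971 has 31 days: 372 − 31 = 341 left.
February 1971 has 28 days (1971 is not a leap year): 341 − 28 = 313 left.
March 1971 has 31 days: 313 − 31 = 282 left.
April 1971 has 30 days: 282 − 30 = 252 left.
May 1971 has 31 days: 252 − 31 = 221 left.
June 1971 has 30 days: 221 − 30 = 191 left.
July 1971 has 31 days: 191 − 31 = 160 left.
August 1971 has 31 days: 160 − 31 = 129 left.
September 1971 has 30 days: 129 − 30 = 99 left.
October 1971 has 31 days: 99 − 31 = 68 left.
November 1971 has 30 days: 68 − 30 = 38 left.
December 1971 has 31 days: 38 − 31 = 7 left.
7 days into January 1972 → January 7, 1972.
Counting forward 3 weeks (= 21 days) from January 7, 1972:
January has 31 days; 7 + 21 = 28, still in January.
Counting back 5 weeks (= 35 days) from January 28, 1972:
Going back 28 days from January 28, 1972 reaches the end of the previous month; 35 − 28 = 7 left.
December 1971 has 31 days; 31 − 7 = 24 → December 24, 1971.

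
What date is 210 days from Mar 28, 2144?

Counting forward 210 days from March 28, 2144.
March has 31 days, so 31 − 28 = 3 days remain after March 28, 2144; 210 − 3 = 207 left.
April 2144 has 30 days: 207 − 30 = 177 left.
May 2144 has 31 days: 177 − 31 = 146 left.
June 2144 has 30 days: 146 − 30 = 116 left.
July 2144 has 31 days: 116 − 31 = 85 left.
August 2144 has 31 days: 85 − 31 = 54 left.
September 2144 has 30 days: 54 − 30 = 24 left.
24 days into October 2144 → October 24, 2144.

October 24, 2144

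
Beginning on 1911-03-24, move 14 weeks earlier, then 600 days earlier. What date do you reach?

April 25, 1909

Subtracting 14 weeks (= 98 days) from March 24, 1911:
Going back 24 days from March 24, 1911 reaches the end of the previous month; 98 − 24 = 74 left.
February 1911 has 28 days (1911 is not a leap year): 74 − 28 = 46 left.
January 1911 has 31 days: 46 − 31 = 15 left.
December 1910 has 31 days; 31 − 15 = 16 → December 16, 1910.
Going back 600 days from December 16, 1910:
Going back 16 days from December 16, 1910 reaches the end of the previous month; 600 − 16 = 584 left.
November 1910 has 30 days: 584 − 30 = 554 left.
October 1910 has 31 days: 554 − 31 = 523 left.
September 1910 has 30 days: 523 − 30 = 493 left.
August 1910 has 31 days: 493 − 31 = 462 left.
July 1910 has 31 days: 462 − 31 = 431 left.
June 1910 has 30 days: 431 − 30 = 401 left.
May 1910 has 31 days: 401 − 31 = 370 left.
April 1910 has 30 days: 370 − 30 = 340 left.
March 1910 has 31 days: 340 − 31 = 309 left.
February 1910 has 28 days (1910 is not a leap year): 309 − 28 = 281 left.
January 1910 has 31 days: 281 − 31 = 250 left.
December 1909 has 31 days: 250 − 31 = 219 left.
November 1909 has 30 days: 219 − 30 = 189 left.
October 1909 has 31 days: 189 − 31 = 158 left.
September 1909 has 30 days: 158 − 30 = 128 left.
August 1909 has 31 days: 128 − 31 = 97 left.
July 1909 has 31 days: 97 − 31 = 66 left.
June 1909 has 30 days: 66 − 30 = 36 left.
May 1909 has 31 days: 36 − 31 = 5 left.
April 1909 has 30 days; 30 − 5 = 25 → April 25, 1909.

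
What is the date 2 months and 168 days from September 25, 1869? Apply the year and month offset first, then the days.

May 12, 1870

Counting forward 2 months and 168 days from September 25, 1869: first the month/year part, then the days.
month 9 + 2 = 11 → November 1869.
Day 25 is valid in November, giving November 25, 1869.
Now add 168 days from November 25, 1869.
November has 30 days, so 30 − 25 = 5 days remain after November 25, 1869; 168 − 5 = 163 left.
December 1869 has 31 days: 163 − 31 = 132 left.
January 1870 has 31 days: 132 − 31 = 101 left.
February 1870 has 28 days (1870 is not a leap year): 101 − 28 = 73 left.
March 1870 has 31 days: 73 − 31 = 42 left.
April 1870 has 30 days: 42 − 30 = 12 left.
12 days into May 1870 → May 12, 1870.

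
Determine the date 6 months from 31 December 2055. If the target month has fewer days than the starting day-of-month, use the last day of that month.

June 30, 2056

Counting forward 6 months from December 31, 2055.
month 12 + 6 = 18, which is month 6 of year 2056 → June 2056.
June 2056 has only 30 days and the start was day 31, so the date clamps to June 30, 2056.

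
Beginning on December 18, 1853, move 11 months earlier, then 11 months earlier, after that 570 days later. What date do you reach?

Subtracting 11 months from December 18, 1853:
month 12 − 11 = 1 → January 1853.
Day 18 is valid in January, giving January 18, 1853.
Subtracting 11 months from January 18, 1853:
month 1 − 11 = -10, which is month 2 of year 1852 → February 1852.
Day 18 is valid in February, giving February 18, 1852.
Counting forward 570 days from February 18, 1852:
February has 29 days, so 29 − 18 = 11 days remain after February 18, 1852; 570 − 11 = 559 left.
March 1852 has 31 days: 559 − 31 = 528 left.
April 1852 has 30 days: 528 − 30 = 498 left.
May 1852 has 31 days: 498 − 31 = 467 left.
June 1852 has 30 days: 467 − 30 = 437 left.
July 1852 has 31 days: 437 − 31 = 406 left.
August 1852 has 31 days: 406 − 31 = 375 left.
September 1852 has 30 days: 375 − 30 = 345 left.
October 1852 has 31 days: 345 − 31 = 314 left.
November 1852 has 30 days: 314 − 30 = 284 left.
December 1852 has 31 days: 284 − 31 = 253 left.
January 1853 has 31 days: 253 − 31 = 222 left.
February 1853 has 28 days (1853 is not a leap year): 222 − 28 = 194 left.
March 1853 has 31 days: 194 − 31 = 163 left.
April 1853 has 30 days: 163 − 30 = 133 left.
May 1853 has 31 days: 133 − 31 = 102 left.
June 1853 has 30 days: 102 − 30 = 72 left.
July 1853 has 31 days: 72 − 31 = 41 left.
August 1853 has 31 days: 41 − 31 = 10 left.
10 days into September 1853 → September 10, 1853.

September 10, 1853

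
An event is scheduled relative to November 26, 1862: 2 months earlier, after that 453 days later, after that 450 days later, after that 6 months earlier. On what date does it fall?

September 17, 1864

Counting back 2 months from November 26, 1862:
month 11 − 2 = 9 → September 1862.
Day 26 is valid in September, giving September 26, 1862.
Adding 453 days from September 26, 1862:
September has 30 days, so 30 − 26 = 4 days remain after September 26, 1862; 453 − 4 = 449 left.
October 1862 has 31 days: 449 − 31 = 418 left.
November 1862 has 30 days: 418 − 30 = 388 left.
December 1862 has 31 days: 388 − 31 = 357 left.
January 1863 has 31 days: 357 − 31 = 326 left.
February 1863 has 28 days (1863 is not a leap year): 326 − 28 = 298 left.
March 1863 has 31 days: 298 − 31 = 267 left.
April 1863 has 30 days: 267 − 30 = 237 left.
May 1863 has 31 days: 237 − 31 = 206 left.
June 1863 has 30 days: 206 − 30 = 176 left.
July 1863 has 31 days: 176 − 31 = 145 left.
August 1863 has 31 days: 145 − 31 = 114 left.
September 1863 has 30 days: 114 − 30 = 84 left.
October 1863 has 31 days: 84 − 31 = 53 left.
November 1863 has 30 days: 53 − 30 = 23 left.
23 days into December 1863 → December 23, 1863.
Counting forward 450 days from December 23, 1863:
December has 31 days, so 31 − 23 = 8 days remain after December 23, 1863; 450 − 8 = 442 left.
January 1864 has 31 days: 442 − 31 = 411 left.
February 1864 has 29 days (1864 is a leap year): 411 − 29 = 382 left.
March 1864 has 31 days: 382 − 31 = 351 left.
April 1864 has 30 days: 351 − 30 = 321 left.
May 1864 has 31 days: 321 − 31 = 290 left.
June 1864 has 30 days: 290 − 30 = 260 left.
July 1864 has 31 days: 260 − 31 = 229 left.
August 1864 has 31 days: 229 − 31 = 198 left.
September 1864 has 30 days: 198 − 30 = 168 left.
October 1864 has 31 days: 168 − 31 = 137 left.
November 1864 has 30 days: 137 − 30 = 107 left.
December 1864 has 31 days: 107 − 31 = 76 left.
January 1865 has 31 days: 76 − 31 = 45 left.
February 1865 has 28 days (1865 is not a leap year): 45 − 28 = 17 left.
17 days into March 1865 → March 17, 1865.
Going back 6 months from March 17, 1865:
month 3 − 6 = -3, which is month 9 of year 1864 → September 1864.
Day 17 is valid in September, giving September 17, 1864.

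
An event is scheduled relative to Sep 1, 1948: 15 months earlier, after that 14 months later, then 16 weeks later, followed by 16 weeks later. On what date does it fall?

Going back 15 months from September 1, 1948:
month 9 − 15 = -6, which is month 6 of year 1947 → June 1947.
Day 1 is valid in June, giving June 1, 1947.
Advancing 14 months from June 1, 1947:
month 6 + 14 = 20, which is month 8 of year 1948 → August 1948.
Day 1 is valid in August, giving August 1, 1948.
Counting forward 16 weeks (= 112 days) from August 1, 1948:
August has 31 days, so 31 − 1 = 30 days remain after August 1, 1948; 112 − 30 = 82 left.
September 1948 has 30 days: 82 − 30 = 52 left.
October 1948 has 31 days: 52 − 31 = 21 left.
21 days into November 1948 → November 21, 1948.
Adding 16 weeks (= 112 days) from November 21, 1948:
November has 30 days, so 30 − 21 = 9 days remain after November 21, 1948; 112 − 9 = 103 left.
December 1948 has 31 days: 103 − 31 = 72 left.
January 1949 has 31 days: 72 − 31 = 41 left.
February 1949 has 28 days (1949 is not a leap year): 41 − 28 = 13 left.
13 days into March 1949 → March 13, 1949.

March 13, 1949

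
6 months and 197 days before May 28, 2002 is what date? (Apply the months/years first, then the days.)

May 15, 2001

Counting back 6 months and 197 days from May 28, 2002: first the month/year part, then the days.
month 5 − 6 = -1, which is month 11 of year 2001 → November 2001.
Day 28 is valid in November, giving November 28, 2001.
Now subtract 197 days from November 28, 2001.
Going back 28 days from November 28, 2001 reaches the end of the previous month; 197 − 28 = 169 left.
October 2001 has 31 days: 169 − 31 = 138 left.
September 2001 has 30 days: 138 − 30 = 108 left.
August 2001 has 31 days: 108 − 31 = 77 left.
July 2001 has 31 days: 77 − 31 = 46 left.
June 2001 has 30 days: 46 − 30 = 16 left.
May 2001 has 31 days; 31 − 16 = 15 → May 15, 2001.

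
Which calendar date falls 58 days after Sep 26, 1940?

November 23, 1940

Adding 58 days from September 26, 1940.
September has 30 days, so 30 − 26 = 4 days remain after September 26, 1940; 58 − 4 = 54 left.
October 1940 has 31 days: 54 − 31 = 23 left.
23 days into November 1940 → November 23, 1940.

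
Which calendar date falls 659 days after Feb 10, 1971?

Advancing 659 days from February 10, 1971.
February has 28 days, so 28 − 10 = 18 days remain after February 10, 1971; 659 − 18 = 641 left.
March 1971 has 31 days: 641 − 31 = 610 left.
April 1971 has 30 days: 610 − 30 = 580 left.
May 1971 has 31 days: 580 − 31 = 549 left.
June 1971 has 30 days: 549 − 30 = 519 left.
July 1971 has 31 days: 519 − 31 = 488 left.
August 1971 has 31 days: 488 − 31 = 457 left.
September 1971 has 30 days: 457 − 30 = 427 left.
October 1971 has 31 days: 427 − 31 = 396 left.
November 1971 has 30 days: 396 − 30 = 366 left.
December 1971 has 31 days: 366 − 31 = 335 left.
January 1972 has 31 days: 335 − 31 = 304 left.
February 1972 has 29 days (1972 is a leap year): 304 − 29 = 275 left.
March 1972 has 31 days: 275 − 31 = 244 left.
April 1972 has 30 days: 244 − 30 = 214 left.
May 1972 has 31 days: 214 − 31 = 183 left.
June 1972 has 30 days: 183 − 30 = 153 left.
July 1972 has 31 days: 153 − 31 = 122 left.
August 1972 has 31 days: 122 − 31 = 91 left.
September 1972 has 30 days: 91 − 30 = 61 left.
October 1972 has 31 days: 61 − 31 = 30 left.
30 days into November 1972 → November 30, 1972.

November 30, 1972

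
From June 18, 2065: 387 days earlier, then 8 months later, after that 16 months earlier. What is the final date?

Subtracting 387 days from June 18, 2065:
Going back 18 days from June 18, 2065 reaches the end of the previous month; 387 − 18 = 369 left.
May 2065 has 31 days: 369 − 31 = 338 left.
April 2065 has 30 days: 338 − 30 = 308 left.
March 2065 has 31 days: 308 − 31 = 277 left.
February 2065 has 28 days (2065 is not a leap year): 277 − 28 = 249 left.
January 2065 has 31 days: 249 − 31 = 218 left.
December 2064 has 31 days: 218 − 31 = 187 left.
November 2064 has 30 days: 187 − 30 = 157 left.
October 2064 has 31 days: 157 − 31 = 126 left.
September 2064 has 30 days: 126 − 30 = 96 left.
August 2064 has 31 days: 96 − 31 = 65 left.
July 2064 has 31 days: 65 − 31 = 34 left.
June 2064 has 30 days: 34 − 30 = 4 left.
May 2064 has 31 days; 31 − 4 = 27 → May 27, 2064.
Counting forward 8 months from May 27, 2064:
month 5 + 8 = 13, which is month 1 of year 2065 → January 2065.
Day 27 is valid in January, giving January 27, 2065.
Going back 16 months from January 27, 2065:
month 1 − 16 = -15, which is month 9 of year 2063 → September 2063.
Day 27 is valid in September, giving September 27, 2063.

September 27, 2063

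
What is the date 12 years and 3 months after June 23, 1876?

September 23, 1888

Adding 12 years and 3 months from June 23, 1876.
+12 years → 1888; month 6 + 3 = 9 → September 1888.
Day 23 is valid in September, giving September 23, 1888.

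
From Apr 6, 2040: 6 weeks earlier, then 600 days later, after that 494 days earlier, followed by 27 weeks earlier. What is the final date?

Subtracting 6 weeks (= 42 days) from April 6, 2040:
Going back 6 days from April 6, 2040 reaches the end of the previous month; 42 − 6 = 36 left.
March 2040 has 31 days: 36 − 31 = 5 left.
February 2040 has 29 days; 29 − 5 = 24 → February 24, 2040.
Advancing 600 days from February 24, 2040:
February has 29 days, so 29 − 24 = 5 days remain after February 24, 2040; 600 − 5 = 595 left.
March 2040 has 31 days: 595 − 31 = 564 left.
April 2040 has 30 days: 564 − 30 = 534 left.
May 2040 has 31 days: 534 − 31 = 503 left.
June 2040 has 30 days: 503 − 30 = 473 left.
July 2040 has 31 days: 473 − 31 = 442 left.
August 2040 has 31 days: 442 − 31 = 411 left.
September 2040 has 30 days: 411 − 30 = 381 left.
October 2040 has 31 days: 381 − 31 = 350 left.
November 2040 has 30 days: 350 − 30 = 320 left.
December 2040 has 31 days: 320 − 31 = 289 left.
January 2041 has 31 days: 289 − 31 = 258 left.
February 2041 has 28 days (2041 is not a leap year): 258 − 28 = 230 left.
March 2041 has 31 days: 230 − 31 = 199 left.
April 2041 has 30 days: 199 − 30 = 169 left.
May 2041 has 31 days: 169 − 31 = 138 left.
June 2041 has 30 days: 138 − 30 = 108 left.
July 2041 has 31 days: 108 − 31 = 77 left.
August 2041 has 31 days: 77 − 31 = 46 left.
September 2041 has 30 days: 46 − 30 = 16 left.
16 days into October 2041 → October 16, 2041.
Going back 494 days from October 16, 2041:
Going back 16 days from October 16, 2041 reaches the end of the previous month; 494 − 16 = 478 left.
September 2041 has 30 days: 478 − 30 = 448 left.
August 2041 has 31 days: 448 − 31 = 417 left.
July 2041 has 31 days: 417 − 31 = 386 left.
June 2041 has 30 days: 386 − 30 = 356 left.
May 2041 has 31 days: 356 − 31 = 325 left.
April 2041 has 30 days: 325 − 30 = 295 left.
March 2041 has 31 days: 295 − 31 = 264 left.
February 2041 has 28 days (2041 is not a leap year): 264 − 28 = 236 left.
January 2041 has 31 days: 236 − 31 = 205 left.
December 2040 has 31 days: 205 − 31 = 174 left.
November 2040 has 30 days: 174 − 30 = 144 left.
October 2040 has 31 days: 144 − 31 = 113 left.
September 2040 has 30 days: 113 − 30 = 83 left.
August 2040 has 31 days: 83 − 31 = 52 left.
July 2040 has 31 days: 52 − 31 = 21 left.
June 2040 has 30 days; 30 − 21 = 9 → June 9, 2040.
Counting back 27 weeks (= 189 days) from June 9, 2040:
Going back 9 days from June 9, 2040 reaches the end of the previous month; 189 − 9 = 180 left.
May 2040 has 31 days: 180 − 31 = 149 left.
April 2040 has 30 days: 149 − 30 = 119 left.
March 2040 has 31 days: 119 − 31 = 88 left.
February 2040 has 29 days (2040 is a leap year): 88 − 29 = 59 left.
January 2040 has 31 days: 59 − 31 = 28 left.
December 2039 has 31 days; 31 − 28 = 3 → December 3, 2039.

December 3, 2039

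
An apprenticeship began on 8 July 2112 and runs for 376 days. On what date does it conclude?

July 19, 2113

Counting forward 376 days from July 8, 2112.
July has 31 days, so 31 − 8 = 23 days remain after July 8, 2112; 376 − 23 = 353 left.
August 2112 has 31 days: 353 − 31 = 322 left.
September 2112 has 30 days: 322 − 30 = 292 left.
October 2112 has 31 days: 292 − 31 = 261 left.
November 2112 has 30 days: 261 − 30 = 231 left.
December 2112 has 31 days: 231 − 31 = 200 left.
January 2113 has 31 days: 200 − 31 = 169 left.
February 2113 has 28 days (2113 is not a leap year): 169 − 28 = 141 left.
March 2113 has 31 days: 141 − 31 = 110 left.
April 2113 has 30 days: 110 − 30 = 80 left.
May 2113 has 31 days: 80 − 31 = 49 left.
June 2113 has 30 days: 49 − 30 = 19 left.
19 days into July 2113 → July 19, 2113.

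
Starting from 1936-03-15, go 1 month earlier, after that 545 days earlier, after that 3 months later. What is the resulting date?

Counting back 1 month from March 15, 1936:
month 3 − 1 = 2 → February 1936.
Day 15 is valid in February, giving February 15, 1936.
Subtracting 545 days from February 15, 1936:
Going back 15 days from February 15, 1936 reaches the end of the previous month; 545 − 15 = 530 left.
January 1936 has 31 days: 530 − 31 = 499 left.
December 1935 has 31 days: 499 − 31 = 468 left.
November 1935 has 30 days: 468 − 30 = 438 left.
October 1935 has 31 days: 438 − 31 = 407 left.
September 1935 has 30 days: 407 − 30 = 377 left.
August 1935 has 31 days: 377 − 31 = 346 left.
July 1935 has 31 days: 346 − 31 = 315 left.
June 1935 has 30 days: 315 − 30 = 285 left.
May 1935 has 31 days: 285 − 31 = 254 left.
April 1935 has 30 days: 254 − 30 = 224 left.
March 1935 has 31 days: 224 − 31 = 193 left.
February 1935 has 28 days (1935 is not a leap year): 193 − 28 = 165 left.
January 1935 has 31 days: 165 − 31 = 134 left.
December 1934 has 31 days: 134 − 31 = 103 left.
November 1934 has 30 days: 103 − 30 = 73 left.
October 1934 has 31 days: 73 − 31 = 42 left.
September 1934 has 30 days: 42 − 30 = 12 left.
August 1934 has 31 days; 31 − 12 = 19 → August 19, 1934.
Advancing 3 months from August 19, 1934:
month 8 + 3 = 11 → November 1934.
Day 19 is valid in November, giving November 19, 1934.

November 19, 1934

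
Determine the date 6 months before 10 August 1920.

Counting back 6 months from August 10, 1920.
month 8 − 6 = 2 → February 1920.
Day 10 is valid in February, giving February 10, 1920.

February 10, 1920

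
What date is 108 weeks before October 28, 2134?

October 2, 2132

Counting back 108 weeks = 756 days from October 28, 2134.
Going back 28 days from October 28, 2134 reaches the end of the previous month; 756 − 28 = 728 left.
September 2134 has 30 days: 728 − 30 = 698 left.
August 2134 has 31 days: 698 − 31 = 667 left.
July 2134 has 31 days: 667 − 31 = 636 left.
June 2134 has 30 days: 636 − 30 = 606 left.
May 2134 has 31 days: 606 − 31 = 575 left.
April 2134 has 30 days: 575 − 30 = 545 left.
March 2134 has 31 days: 545 − 31 = 514 left.
February 2134 has 28 days (2134 is not a leap year): 514 − 28 = 486 left.
January 2134 has 31 days: 486 − 31 = 455 left.
December 2133 has 31 days: 455 − 31 = 424 left.
November 2133 has 30 days: 424 − 30 = 394 left.
October 2133 has 31 days: 394 − 31 = 363 left.
September 2133 has 30 days: 363 − 30 = 333 left.
August 2133 has 31 days: 333 − 31 = 302 left.
July 2133 has 31 days: 302 − 31 = 271 left.
June 2133 has 30 days: 271 − 30 = 241 left.
May 2133 has 31 days: 241 − 31 = 210 left.
April 2133 has 30 days: 210 − 30 = 180 left.
March 2133 has 31 days: 180 − 31 = 149 left.
February 2133 has 28 days (2133 is not a leap year): 149 − 28 = 121 left.
January 2133 has 31 days: 121 − 31 = 90 left.
December 2132 has 31 days: 90 − 31 = 59 left.
November 2132 has 30 days: 59 − 30 = 29 left.
October 2132 has 31 days; 31 − 29 = 2 → October 2, 2132.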